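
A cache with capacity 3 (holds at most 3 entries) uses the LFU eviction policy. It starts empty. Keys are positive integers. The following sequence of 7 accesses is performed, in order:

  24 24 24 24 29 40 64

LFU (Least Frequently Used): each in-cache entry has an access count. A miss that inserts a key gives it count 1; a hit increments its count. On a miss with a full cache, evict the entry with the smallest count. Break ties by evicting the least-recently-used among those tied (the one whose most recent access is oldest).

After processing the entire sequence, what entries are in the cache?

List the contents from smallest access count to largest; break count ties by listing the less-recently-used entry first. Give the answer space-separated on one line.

LFU simulation (capacity=3):
  1. access 24: MISS. Cache: [24(c=1)]
  2. access 24: HIT, count now 2. Cache: [24(c=2)]
  3. access 24: HIT, count now 3. Cache: [24(c=3)]
  4. access 24: HIT, count now 4. Cache: [24(c=4)]
  5. access 29: MISS. Cache: [29(c=1) 24(c=4)]
  6. access 40: MISS. Cache: [29(c=1) 40(c=1) 24(c=4)]
  7. access 64: MISS, evict 29(c=1). Cache: [40(c=1) 64(c=1) 24(c=4)]
Total: 3 hits, 4 misses, 1 evictions

Answer: 40 64 24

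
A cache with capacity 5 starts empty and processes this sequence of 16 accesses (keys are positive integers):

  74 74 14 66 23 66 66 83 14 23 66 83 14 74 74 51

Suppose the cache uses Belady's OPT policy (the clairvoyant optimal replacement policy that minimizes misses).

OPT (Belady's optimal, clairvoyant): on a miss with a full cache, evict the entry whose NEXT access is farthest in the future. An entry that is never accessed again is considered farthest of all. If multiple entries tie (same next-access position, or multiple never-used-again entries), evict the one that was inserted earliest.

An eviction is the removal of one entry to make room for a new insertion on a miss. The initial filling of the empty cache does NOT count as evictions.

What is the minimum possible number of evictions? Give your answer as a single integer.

Answer: 1

Derivation:
OPT (Belady) simulation (capacity=5):
  1. access 74: MISS. Cache: [74]
  2. access 74: HIT. Next use of 74: step 14. Cache: [74]
  3. access 14: MISS. Cache: [74 14]
  4. access 66: MISS. Cache: [74 14 66]
  5. access 23: MISS. Cache: [74 14 66 23]
  6. access 66: HIT. Next use of 66: step 7. Cache: [74 14 66 23]
  7. access 66: HIT. Next use of 66: step 11. Cache: [74 14 66 23]
  8. access 83: MISS. Cache: [74 14 66 23 83]
  9. access 14: HIT. Next use of 14: step 13. Cache: [74 14 66 23 83]
  10. access 23: HIT. Next use of 23: never. Cache: [74 14 66 23 83]
  11. access 66: HIT. Next use of 66: never. Cache: [74 14 66 23 83]
  12. access 83: HIT. Next use of 83: never. Cache: [74 14 66 23 83]
  13. access 14: HIT. Next use of 14: never. Cache: [74 14 66 23 83]
  14. access 74: HIT. Next use of 74: step 15. Cache: [74 14 66 23 83]
  15. access 74: HIT. Next use of 74: never. Cache: [74 14 66 23 83]
  16. access 51: MISS, evict 74 (next use: never). Cache: [14 66 23 83 51]
Total: 10 hits, 6 misses, 1 evictions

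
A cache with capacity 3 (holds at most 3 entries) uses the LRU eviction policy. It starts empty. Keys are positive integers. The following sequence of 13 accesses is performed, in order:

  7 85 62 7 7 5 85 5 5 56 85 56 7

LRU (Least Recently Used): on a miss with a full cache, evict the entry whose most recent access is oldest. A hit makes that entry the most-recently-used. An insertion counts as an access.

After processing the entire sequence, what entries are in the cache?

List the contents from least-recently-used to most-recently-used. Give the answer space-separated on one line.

Answer: 85 56 7

Derivation:
LRU simulation (capacity=3):
  1. access 7: MISS. Cache (LRU->MRU): [7]
  2. access 85: MISS. Cache (LRU->MRU): [7 85]
  3. access 62: MISS. Cache (LRU->MRU): [7 85 62]
  4. access 7: HIT. Cache (LRU->MRU): [85 62 7]
  5. access 7: HIT. Cache (LRU->MRU): [85 62 7]
  6. access 5: MISS, evict 85. Cache (LRU->MRU): [62 7 5]
  7. access 85: MISS, evict 62. Cache (LRU->MRU): [7 5 85]
  8. access 5: HIT. Cache (LRU->MRU): [7 85 5]
  9. access 5: HIT. Cache (LRU->MRU): [7 85 5]
  10. access 56: MISS, evict 7. Cache (LRU->MRU): [85 5 56]
  11. access 85: HIT. Cache (LRU->MRU): [5 56 85]
  12. access 56: HIT. Cache (LRU->MRU): [5 85 56]
  13. access 7: MISS, evict 5. Cache (LRU->MRU): [85 56 7]
Total: 6 hits, 7 misses, 4 evictions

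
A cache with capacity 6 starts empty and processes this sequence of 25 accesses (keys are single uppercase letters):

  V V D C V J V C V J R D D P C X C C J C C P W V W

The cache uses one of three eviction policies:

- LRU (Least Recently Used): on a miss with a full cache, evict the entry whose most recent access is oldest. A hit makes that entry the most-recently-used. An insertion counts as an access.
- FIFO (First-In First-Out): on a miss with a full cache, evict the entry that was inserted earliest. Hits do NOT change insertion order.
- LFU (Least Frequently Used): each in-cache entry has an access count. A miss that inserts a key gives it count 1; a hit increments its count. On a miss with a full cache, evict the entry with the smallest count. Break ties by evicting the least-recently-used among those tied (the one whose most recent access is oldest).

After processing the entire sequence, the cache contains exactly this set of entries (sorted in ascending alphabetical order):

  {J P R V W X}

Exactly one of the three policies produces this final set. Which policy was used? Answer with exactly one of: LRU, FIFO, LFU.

Simulating under each policy and comparing final sets:
  LRU: final set = {C J P V W X} -> differs
  FIFO: final set = {J P R V W X} -> MATCHES target
  LFU: final set = {C D J P V W} -> differs
Only FIFO produces the target set.

Answer: FIFO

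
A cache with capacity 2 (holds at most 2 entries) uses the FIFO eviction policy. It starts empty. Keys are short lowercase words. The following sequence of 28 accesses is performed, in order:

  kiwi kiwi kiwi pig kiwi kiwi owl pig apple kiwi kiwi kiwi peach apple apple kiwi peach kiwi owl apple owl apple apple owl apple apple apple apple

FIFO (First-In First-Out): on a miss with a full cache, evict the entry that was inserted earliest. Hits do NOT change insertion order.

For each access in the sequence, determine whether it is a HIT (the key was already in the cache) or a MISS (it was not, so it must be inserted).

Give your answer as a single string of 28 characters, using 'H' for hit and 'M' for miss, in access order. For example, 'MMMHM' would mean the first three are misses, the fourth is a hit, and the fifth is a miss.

FIFO simulation (capacity=2):
  1. access kiwi: MISS. Cache (old->new): [kiwi]
  2. access kiwi: HIT. Cache (old->new): [kiwi]
  3. access kiwi: HIT. Cache (old->new): [kiwi]
  4. access pig: MISS. Cache (old->new): [kiwi pig]
  5. access kiwi: HIT. Cache (old->new): [kiwi pig]
  6. access kiwi: HIT. Cache (old->new): [kiwi pig]
  7. access owl: MISS, evict kiwi. Cache (old->new): [pig owl]
  8. access pig: HIT. Cache (old->new): [pig owl]
  9. access apple: MISS, evict pig. Cache (old->new): [owl apple]
  10. access kiwi: MISS, evict owl. Cache (old->new): [apple kiwi]
  11. access kiwi: HIT. Cache (old->new): [apple kiwi]
  12. access kiwi: HIT. Cache (old->new): [apple kiwi]
  13. access peach: MISS, evict apple. Cache (old->new): [kiwi peach]
  14. access apple: MISS, evict kiwi. Cache (old->new): [peach apple]
  15. access apple: HIT. Cache (old->new): [peach apple]
  16. access kiwi: MISS, evict peach. Cache (old->new): [apple kiwi]
  17. access peach: MISS, evict apple. Cache (old->new): [kiwi peach]
  18. access kiwi: HIT. Cache (old->new): [kiwi peach]
  19. access owl: MISS, evict kiwi. Cache (old->new): [peach owl]
  20. access apple: MISS, evict peach. Cache (old->new): [owl apple]
  21. access owl: HIT. Cache (old->new): [owl apple]
  22. access apple: HIT. Cache (old->new): [owl apple]
  23. access apple: HIT. Cache (old->new): [owl apple]
  24. access owl: HIT. Cache (old->new): [owl apple]
  25. access apple: HIT. Cache (old->new): [owl apple]
  26. access apple: HIT. Cache (old->new): [owl apple]
  27. access apple: HIT. Cache (old->new): [owl apple]
  28. access apple: HIT. Cache (old->new): [owl apple]
Total: 17 hits, 11 misses, 9 evictions

Answer: MHHMHHMHMMHHMMHMMHMMHHHHHHHH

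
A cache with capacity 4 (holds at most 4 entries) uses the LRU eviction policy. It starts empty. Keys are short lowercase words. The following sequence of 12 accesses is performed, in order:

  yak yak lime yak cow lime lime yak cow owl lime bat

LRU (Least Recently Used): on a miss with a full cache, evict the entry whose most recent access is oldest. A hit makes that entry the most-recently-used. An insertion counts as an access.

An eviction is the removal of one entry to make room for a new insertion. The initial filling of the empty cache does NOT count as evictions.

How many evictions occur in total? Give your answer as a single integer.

LRU simulation (capacity=4):
  1. access yak: MISS. Cache (LRU->MRU): [yak]
  2. access yak: HIT. Cache (LRU->MRU): [yak]
  3. access lime: MISS. Cache (LRU->MRU): [yak lime]
  4. access yak: HIT. Cache (LRU->MRU): [lime yak]
  5. access cow: MISS. Cache (LRU->MRU): [lime yak cow]
  6. access lime: HIT. Cache (LRU->MRU): [yak cow lime]
  7. access lime: HIT. Cache (LRU->MRU): [yak cow lime]
  8. access yak: HIT. Cache (LRU->MRU): [cow lime yak]
  9. access cow: HIT. Cache (LRU->MRU): [lime yak cow]
  10. access owl: MISS. Cache (LRU->MRU): [lime yak cow owl]
  11. access lime: HIT. Cache (LRU->MRU): [yak cow owl lime]
  12. access bat: MISS, evict yak. Cache (LRU->MRU): [cow owl lime bat]
Total: 7 hits, 5 misses, 1 evictions

Answer: 1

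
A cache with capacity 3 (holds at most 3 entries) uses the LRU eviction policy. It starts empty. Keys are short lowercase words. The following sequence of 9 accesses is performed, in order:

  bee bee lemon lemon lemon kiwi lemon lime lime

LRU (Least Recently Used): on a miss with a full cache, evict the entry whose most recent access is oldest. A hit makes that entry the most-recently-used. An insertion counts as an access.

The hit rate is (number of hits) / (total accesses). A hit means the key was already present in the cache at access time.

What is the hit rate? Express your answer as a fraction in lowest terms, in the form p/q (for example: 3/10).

Answer: 5/9

Derivation:
LRU simulation (capacity=3):
  1. access bee: MISS. Cache (LRU->MRU): [bee]
  2. access bee: HIT. Cache (LRU->MRU): [bee]
  3. access lemon: MISS. Cache (LRU->MRU): [bee lemon]
  4. access lemon: HIT. Cache (LRU->MRU): [bee lemon]
  5. access lemon: HIT. Cache (LRU->MRU): [bee lemon]
  6. access kiwi: MISS. Cache (LRU->MRU): [bee lemon kiwi]
  7. access lemon: HIT. Cache (LRU->MRU): [bee kiwi lemon]
  8. access lime: MISS, evict bee. Cache (LRU->MRU): [kiwi lemon lime]
  9. access lime: HIT. Cache (LRU->MRU): [kiwi lemon lime]
Total: 5 hits, 4 misses, 1 evictions

Hit rate = 5/9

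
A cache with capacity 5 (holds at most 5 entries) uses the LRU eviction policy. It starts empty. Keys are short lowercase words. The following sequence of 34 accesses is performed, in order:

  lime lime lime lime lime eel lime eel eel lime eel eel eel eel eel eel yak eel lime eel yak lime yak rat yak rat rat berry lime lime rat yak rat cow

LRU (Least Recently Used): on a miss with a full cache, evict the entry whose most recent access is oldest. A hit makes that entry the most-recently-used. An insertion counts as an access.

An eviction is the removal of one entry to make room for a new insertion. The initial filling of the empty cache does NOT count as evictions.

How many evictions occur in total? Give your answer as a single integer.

Answer: 1

Derivation:
LRU simulation (capacity=5):
  1. access lime: MISS. Cache (LRU->MRU): [lime]
  2. access lime: HIT. Cache (LRU->MRU): [lime]
  3. access lime: HIT. Cache (LRU->MRU): [lime]
  4. access lime: HIT. Cache (LRU->MRU): [lime]
  5. access lime: HIT. Cache (LRU->MRU): [lime]
  6. access eel: MISS. Cache (LRU->MRU): [lime eel]
  7. access lime: HIT. Cache (LRU->MRU): [eel lime]
  8. access eel: HIT. Cache (LRU->MRU): [lime eel]
  9. access eel: HIT. Cache (LRU->MRU): [lime eel]
  10. access lime: HIT. Cache (LRU->MRU): [eel lime]
  11. access eel: HIT. Cache (LRU->MRU): [lime eel]
  12. access eel: HIT. Cache (LRU->MRU): [lime eel]
  13. access eel: HIT. Cache (LRU->MRU): [lime eel]
  14. access eel: HIT. Cache (LRU->MRU): [lime eel]
  15. access eel: HIT. Cache (LRU->MRU): [lime eel]
  16. access eel: HIT. Cache (LRU->MRU): [lime eel]
  17. access yak: MISS. Cache (LRU->MRU): [lime eel yak]
  18. access eel: HIT. Cache (LRU->MRU): [lime yak eel]
  19. access lime: HIT. Cache (LRU->MRU): [yak eel lime]
  20. access eel: HIT. Cache (LRU->MRU): [yak lime eel]
  21. access yak: HIT. Cache (LRU->MRU): [lime eel yak]
  22. access lime: HIT. Cache (LRU->MRU): [eel yak lime]
  23. access yak: HIT. Cache (LRU->MRU): [eel lime yak]
  24. access rat: MISS. Cache (LRU->MRU): [eel lime yak rat]
  25. access yak: HIT. Cache (LRU->MRU): [eel lime rat yak]
  26. access rat: HIT. Cache (LRU->MRU): [eel lime yak rat]
  27. access rat: HIT. Cache (LRU->MRU): [eel lime yak rat]
  28. access berry: MISS. Cache (LRU->MRU): [eel lime yak rat berry]
  29. access lime: HIT. Cache (LRU->MRU): [eel yak rat berry lime]
  30. access lime: HIT. Cache (LRU->MRU): [eel yak rat berry lime]
  31. access rat: HIT. Cache (LRU->MRU): [eel yak berry lime rat]
  32. access yak: HIT. Cache (LRU->MRU): [eel berry lime rat yak]
  33. access rat: HIT. Cache (LRU->MRU): [eel berry lime yak rat]
  34. access cow: MISS, evict eel. Cache (LRU->MRU): [berry lime yak rat cow]
Total: 28 hits, 6 misses, 1 evictions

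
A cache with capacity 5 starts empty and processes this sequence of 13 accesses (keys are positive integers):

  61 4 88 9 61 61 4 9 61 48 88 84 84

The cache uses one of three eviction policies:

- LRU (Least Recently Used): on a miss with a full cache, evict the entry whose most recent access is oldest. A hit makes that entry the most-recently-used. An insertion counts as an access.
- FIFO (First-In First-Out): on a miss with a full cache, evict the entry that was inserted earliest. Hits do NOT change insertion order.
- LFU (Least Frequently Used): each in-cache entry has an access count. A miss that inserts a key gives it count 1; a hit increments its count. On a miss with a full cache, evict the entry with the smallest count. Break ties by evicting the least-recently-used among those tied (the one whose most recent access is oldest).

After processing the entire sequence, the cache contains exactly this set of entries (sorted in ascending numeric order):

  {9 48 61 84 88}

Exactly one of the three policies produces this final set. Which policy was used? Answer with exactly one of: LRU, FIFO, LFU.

Simulating under each policy and comparing final sets:
  LRU: final set = {9 48 61 84 88} -> MATCHES target
  FIFO: final set = {4 9 48 84 88} -> differs
  LFU: final set = {4 9 61 84 88} -> differs
Only LRU produces the target set.

Answer: LRU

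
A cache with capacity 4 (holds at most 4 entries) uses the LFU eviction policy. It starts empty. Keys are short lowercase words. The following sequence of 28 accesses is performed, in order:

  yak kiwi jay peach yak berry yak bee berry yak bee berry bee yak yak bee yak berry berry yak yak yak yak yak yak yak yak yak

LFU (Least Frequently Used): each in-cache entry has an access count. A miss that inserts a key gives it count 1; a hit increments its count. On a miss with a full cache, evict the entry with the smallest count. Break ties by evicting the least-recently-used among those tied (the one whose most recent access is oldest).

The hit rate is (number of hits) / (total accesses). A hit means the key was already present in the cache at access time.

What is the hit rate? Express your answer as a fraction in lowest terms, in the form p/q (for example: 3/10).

LFU simulation (capacity=4):
  1. access yak: MISS. Cache: [yak(c=1)]
  2. access kiwi: MISS. Cache: [yak(c=1) kiwi(c=1)]
  3. access jay: MISS. Cache: [yak(c=1) kiwi(c=1) jay(c=1)]
  4. access peach: MISS. Cache: [yak(c=1) kiwi(c=1) jay(c=1) peach(c=1)]
  5. access yak: HIT, count now 2. Cache: [kiwi(c=1) jay(c=1) peach(c=1) yak(c=2)]
  6. access berry: MISS, evict kiwi(c=1). Cache: [jay(c=1) peach(c=1) berry(c=1) yak(c=2)]
  7. access yak: HIT, count now 3. Cache: [jay(c=1) peach(c=1) berry(c=1) yak(c=3)]
  8. access bee: MISS, evict jay(c=1). Cache: [peach(c=1) berry(c=1) bee(c=1) yak(c=3)]
  9. access berry: HIT, count now 2. Cache: [peach(c=1) bee(c=1) berry(c=2) yak(c=3)]
  10. access yak: HIT, count now 4. Cache: [peach(c=1) bee(c=1) berry(c=2) yak(c=4)]
  11. access bee: HIT, count now 2. Cache: [peach(c=1) berry(c=2) bee(c=2) yak(c=4)]
  12. access berry: HIT, count now 3. Cache: [peach(c=1) bee(c=2) berry(c=3) yak(c=4)]
  13. access bee: HIT, count now 3. Cache: [peach(c=1) berry(c=3) bee(c=3) yak(c=4)]
  14. access yak: HIT, count now 5. Cache: [peach(c=1) berry(c=3) bee(c=3) yak(c=5)]
  15. access yak: HIT, count now 6. Cache: [peach(c=1) berry(c=3) bee(c=3) yak(c=6)]
  16. access bee: HIT, count now 4. Cache: [peach(c=1) berry(c=3) bee(c=4) yak(c=6)]
  17. access yak: HIT, count now 7. Cache: [peach(c=1) berry(c=3) bee(c=4) yak(c=7)]
  18. access berry: HIT, count now 4. Cache: [peach(c=1) bee(c=4) berry(c=4) yak(c=7)]
  19. access berry: HIT, count now 5. Cache: [peach(c=1) bee(c=4) berry(c=5) yak(c=7)]
  20. access yak: HIT, count now 8. Cache: [peach(c=1) bee(c=4) berry(c=5) yak(c=8)]
  21. access yak: HIT, count now 9. Cache: [peach(c=1) bee(c=4) berry(c=5) yak(c=9)]
  22. access yak: HIT, count now 10. Cache: [peach(c=1) bee(c=4) berry(c=5) yak(c=10)]
  23. access yak: HIT, count now 11. Cache: [peach(c=1) bee(c=4) berry(c=5) yak(c=11)]
  24. access yak: HIT, count now 12. Cache: [peach(c=1) bee(c=4) berry(c=5) yak(c=12)]
  25. access yak: HIT, count now 13. Cache: [peach(c=1) bee(c=4) berry(c=5) yak(c=13)]
  26. access yak: HIT, count now 14. Cache: [peach(c=1) bee(c=4) berry(c=5) yak(c=14)]
  27. access yak: HIT, count now 15. Cache: [peach(c=1) bee(c=4) berry(c=5) yak(c=15)]
  28. access yak: HIT, count now 16. Cache: [peach(c=1) bee(c=4) berry(c=5) yak(c=16)]
Total: 22 hits, 6 misses, 2 evictions

Hit rate = 22/28 = 11/14

Answer: 11/14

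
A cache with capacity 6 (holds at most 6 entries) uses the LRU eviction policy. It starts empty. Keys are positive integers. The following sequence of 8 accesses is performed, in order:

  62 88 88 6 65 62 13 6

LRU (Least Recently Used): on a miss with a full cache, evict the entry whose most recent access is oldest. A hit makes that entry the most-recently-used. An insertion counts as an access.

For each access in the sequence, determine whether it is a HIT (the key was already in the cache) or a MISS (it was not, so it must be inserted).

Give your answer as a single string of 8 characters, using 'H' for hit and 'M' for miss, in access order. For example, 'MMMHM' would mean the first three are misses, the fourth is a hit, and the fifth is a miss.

LRU simulation (capacity=6):
  1. access 62: MISS. Cache (LRU->MRU): [62]
  2. access 88: MISS. Cache (LRU->MRU): [62 88]
  3. access 88: HIT. Cache (LRU->MRU): [62 88]
  4. access 6: MISS. Cache (LRU->MRU): [62 88 6]
  5. access 65: MISS. Cache (LRU->MRU): [62 88 6 65]
  6. access 62: HIT. Cache (LRU->MRU): [88 6 65 62]
  7. access 13: MISS. Cache (LRU->MRU): [88 6 65 62 13]
  8. access 6: HIT. Cache (LRU->MRU): [88 65 62 13 6]
Total: 3 hits, 5 misses, 0 evictions

Answer: MMHMMHMH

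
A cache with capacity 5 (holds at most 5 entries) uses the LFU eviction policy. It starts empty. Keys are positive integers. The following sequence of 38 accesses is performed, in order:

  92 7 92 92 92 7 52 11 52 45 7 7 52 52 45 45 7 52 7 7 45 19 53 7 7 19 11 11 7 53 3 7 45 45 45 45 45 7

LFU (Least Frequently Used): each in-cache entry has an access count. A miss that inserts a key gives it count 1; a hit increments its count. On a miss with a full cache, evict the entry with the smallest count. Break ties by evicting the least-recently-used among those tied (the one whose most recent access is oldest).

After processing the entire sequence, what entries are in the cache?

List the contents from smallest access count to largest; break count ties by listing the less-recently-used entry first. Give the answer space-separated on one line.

Answer: 3 92 52 45 7

Derivation:
LFU simulation (capacity=5):
  1. access 92: MISS. Cache: [92(c=1)]
  2. access 7: MISS. Cache: [92(c=1) 7(c=1)]
  3. access 92: HIT, count now 2. Cache: [7(c=1) 92(c=2)]
  4. access 92: HIT, count now 3. Cache: [7(c=1) 92(c=3)]
  5. access 92: HIT, count now 4. Cache: [7(c=1) 92(c=4)]
  6. access 7: HIT, count now 2. Cache: [7(c=2) 92(c=4)]
  7. access 52: MISS. Cache: [52(c=1) 7(c=2) 92(c=4)]
  8. access 11: MISS. Cache: [52(c=1) 11(c=1) 7(c=2) 92(c=4)]
  9. access 52: HIT, count now 2. Cache: [11(c=1) 7(c=2) 52(c=2) 92(c=4)]
  10. access 45: MISS. Cache: [11(c=1) 45(c=1) 7(c=2) 52(c=2) 92(c=4)]
  11. access 7: HIT, count now 3. Cache: [11(c=1) 45(c=1) 52(c=2) 7(c=3) 92(c=4)]
  12. access 7: HIT, count now 4. Cache: [11(c=1) 45(c=1) 52(c=2) 92(c=4) 7(c=4)]
  13. access 52: HIT, count now 3. Cache: [11(c=1) 45(c=1) 52(c=3) 92(c=4) 7(c=4)]
  14. access 52: HIT, count now 4. Cache: [11(c=1) 45(c=1) 92(c=4) 7(c=4) 52(c=4)]
  15. access 45: HIT, count now 2. Cache: [11(c=1) 45(c=2) 92(c=4) 7(c=4) 52(c=4)]
  16. access 45: HIT, count now 3. Cache: [11(c=1) 45(c=3) 92(c=4) 7(c=4) 52(c=4)]
  17. access 7: HIT, count now 5. Cache: [11(c=1) 45(c=3) 92(c=4) 52(c=4) 7(c=5)]
  18. access 52: HIT, count now 5. Cache: [11(c=1) 45(c=3) 92(c=4) 7(c=5) 52(c=5)]
  19. access 7: HIT, count now 6. Cache: [11(c=1) 45(c=3) 92(c=4) 52(c=5) 7(c=6)]
  20. access 7: HIT, count now 7. Cache: [11(c=1) 45(c=3) 92(c=4) 52(c=5) 7(c=7)]
  21. access 45: HIT, count now 4. Cache: [11(c=1) 92(c=4) 45(c=4) 52(c=5) 7(c=7)]
  22. access 19: MISS, evict 11(c=1). Cache: [19(c=1) 92(c=4) 45(c=4) 52(c=5) 7(c=7)]
  23. access 53: MISS, evict 19(c=1). Cache: [53(c=1) 92(c=4) 45(c=4) 52(c=5) 7(c=7)]
  24. access 7: HIT, count now 8. Cache: [53(c=1) 92(c=4) 45(c=4) 52(c=5) 7(c=8)]
  25. access 7: HIT, count now 9. Cache: [53(c=1) 92(c=4) 45(c=4) 52(c=5) 7(c=9)]
  26. access 19: MISS, evict 53(c=1). Cache: [19(c=1) 92(c=4) 45(c=4) 52(c=5) 7(c=9)]
  27. access 11: MISS, evict 19(c=1). Cache: [11(c=1) 92(c=4) 45(c=4) 52(c=5) 7(c=9)]
  28. access 11: HIT, count now 2. Cache: [11(c=2) 92(c=4) 45(c=4) 52(c=5) 7(c=9)]
  29. access 7: HIT, count now 10. Cache: [11(c=2) 92(c=4) 45(c=4) 52(c=5) 7(c=10)]
  30. access 53: MISS, evict 11(c=2). Cache: [53(c=1) 92(c=4) 45(c=4) 52(c=5) 7(c=10)]
  31. access 3: MISS, evict 53(c=1). Cache: [3(c=1) 92(c=4) 45(c=4) 52(c=5) 7(c=10)]
  32. access 7: HIT, count now 11. Cache: [3(c=1) 92(c=4) 45(c=4) 52(c=5) 7(c=11)]
  33. access 45: HIT, count now 5. Cache: [3(c=1) 92(c=4) 52(c=5) 45(c=5) 7(c=11)]
  34. access 45: HIT, count now 6. Cache: [3(c=1) 92(c=4) 52(c=5) 45(c=6) 7(c=11)]
  35. access 45: HIT, count now 7. Cache: [3(c=1) 92(c=4) 52(c=5) 45(c=7) 7(c=11)]
  36. access 45: HIT, count now 8. Cache: [3(c=1) 92(c=4) 52(c=5) 45(c=8) 7(c=11)]
  37. access 45: HIT, count now 9. Cache: [3(c=1) 92(c=4) 52(c=5) 45(c=9) 7(c=11)]
  38. access 7: HIT, count now 12. Cache: [3(c=1) 92(c=4) 52(c=5) 45(c=9) 7(c=12)]
Total: 27 hits, 11 misses, 6 evictions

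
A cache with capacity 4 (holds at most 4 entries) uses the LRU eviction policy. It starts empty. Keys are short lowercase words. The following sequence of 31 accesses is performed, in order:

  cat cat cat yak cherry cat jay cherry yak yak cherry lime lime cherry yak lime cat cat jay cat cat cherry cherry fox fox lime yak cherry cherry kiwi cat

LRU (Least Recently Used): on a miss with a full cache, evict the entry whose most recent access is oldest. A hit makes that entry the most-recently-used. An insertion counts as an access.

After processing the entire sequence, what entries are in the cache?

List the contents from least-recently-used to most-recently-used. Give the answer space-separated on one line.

LRU simulation (capacity=4):
  1. access cat: MISS. Cache (LRU->MRU): [cat]
  2. access cat: HIT. Cache (LRU->MRU): [cat]
  3. access cat: HIT. Cache (LRU->MRU): [cat]
  4. access yak: MISS. Cache (LRU->MRU): [cat yak]
  5. access cherry: MISS. Cache (LRU->MRU): [cat yak cherry]
  6. access cat: HIT. Cache (LRU->MRU): [yak cherry cat]
  7. access jay: MISS. Cache (LRU->MRU): [yak cherry cat jay]
  8. access cherry: HIT. Cache (LRU->MRU): [yak cat jay cherry]
  9. access yak: HIT. Cache (LRU->MRU): [cat jay cherry yak]
  10. access yak: HIT. Cache (LRU->MRU): [cat jay cherry yak]
  11. access cherry: HIT. Cache (LRU->MRU): [cat jay yak cherry]
  12. access lime: MISS, evict cat. Cache (LRU->MRU): [jay yak cherry lime]
  13. access lime: HIT. Cache (LRU->MRU): [jay yak cherry lime]
  14. access cherry: HIT. Cache (LRU->MRU): [jay yak lime cherry]
  15. access yak: HIT. Cache (LRU->MRU): [jay lime cherry yak]
  16. access lime: HIT. Cache (LRU->MRU): [jay cherry yak lime]
  17. access cat: MISS, evict jay. Cache (LRU->MRU): [cherry yak lime cat]
  18. access cat: HIT. Cache (LRU->MRU): [cherry yak lime cat]
  19. access jay: MISS, evict cherry. Cache (LRU->MRU): [yak lime cat jay]
  20. access cat: HIT. Cache (LRU->MRU): [yak lime jay cat]
  21. access cat: HIT. Cache (LRU->MRU): [yak lime jay cat]
  22. access cherry: MISS, evict yak. Cache (LRU->MRU): [lime jay cat cherry]
  23. access cherry: HIT. Cache (LRU->MRU): [lime jay cat cherry]
  24. access fox: MISS, evict lime. Cache (LRU->MRU): [jay cat cherry fox]
  25. access fox: HIT. Cache (LRU->MRU): [jay cat cherry fox]
  26. access lime: MISS, evict jay. Cache (LRU->MRU): [cat cherry fox lime]
  27. access yak: MISS, evict cat. Cache (LRU->MRU): [cherry fox lime yak]
  28. access cherry: HIT. Cache (LRU->MRU): [fox lime yak cherry]
  29. access cherry: HIT. Cache (LRU->MRU): [fox lime yak cherry]
  30. access kiwi: MISS, evict fox. Cache (LRU->MRU): [lime yak cherry kiwi]
  31. access cat: MISS, evict lime. Cache (LRU->MRU): [yak cherry kiwi cat]
Total: 18 hits, 13 misses, 9 evictions

Answer: yak cherry kiwi cat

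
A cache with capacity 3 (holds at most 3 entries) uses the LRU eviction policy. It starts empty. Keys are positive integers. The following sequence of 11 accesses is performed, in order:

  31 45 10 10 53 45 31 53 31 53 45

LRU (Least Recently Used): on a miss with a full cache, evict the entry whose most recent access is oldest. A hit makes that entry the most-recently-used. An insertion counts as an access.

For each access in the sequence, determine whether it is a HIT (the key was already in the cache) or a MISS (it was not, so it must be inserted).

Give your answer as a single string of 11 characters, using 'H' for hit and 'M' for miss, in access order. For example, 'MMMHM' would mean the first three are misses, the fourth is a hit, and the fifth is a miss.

Answer: MMMHMHMHHHH

Derivation:
LRU simulation (capacity=3):
  1. access 31: MISS. Cache (LRU->MRU): [31]
  2. access 45: MISS. Cache (LRU->MRU): [31 45]
  3. access 10: MISS. Cache (LRU->MRU): [31 45 10]
  4. access 10: HIT. Cache (LRU->MRU): [31 45 10]
  5. access 53: MISS, evict 31. Cache (LRU->MRU): [45 10 53]
  6. access 45: HIT. Cache (LRU->MRU): [10 53 45]
  7. access 31: MISS, evict 10. Cache (LRU->MRU): [53 45 31]
  8. access 53: HIT. Cache (LRU->MRU): [45 31 53]
  9. access 31: HIT. Cache (LRU->MRU): [45 53 31]
  10. access 53: HIT. Cache (LRU->MRU): [45 31 53]
  11. access 45: HIT. Cache (LRU->MRU): [31 53 45]
Total: 6 hits, 5 misses, 2 evictions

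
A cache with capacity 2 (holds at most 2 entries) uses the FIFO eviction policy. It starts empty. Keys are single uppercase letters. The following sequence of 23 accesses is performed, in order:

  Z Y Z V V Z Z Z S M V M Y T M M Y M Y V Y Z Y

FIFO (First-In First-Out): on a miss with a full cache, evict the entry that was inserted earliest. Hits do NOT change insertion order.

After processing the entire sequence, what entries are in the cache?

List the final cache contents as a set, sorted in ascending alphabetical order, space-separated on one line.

Answer: Y Z

Derivation:
FIFO simulation (capacity=2):
  1. access Z: MISS. Cache (old->new): [Z]
  2. access Y: MISS. Cache (old->new): [Z Y]
  3. access Z: HIT. Cache (old->new): [Z Y]
  4. access V: MISS, evict Z. Cache (old->new): [Y V]
  5. access V: HIT. Cache (old->new): [Y V]
  6. access Z: MISS, evict Y. Cache (old->new): [V Z]
  7. access Z: HIT. Cache (old->new): [V Z]
  8. access Z: HIT. Cache (old->new): [V Z]
  9. access S: MISS, evict V. Cache (old->new): [Z S]
  10. access M: MISS, evict Z. Cache (old->new): [S M]
  11. access V: MISS, evict S. Cache (old->new): [M V]
  12. access M: HIT. Cache (old->new): [M V]
  13. access Y: MISS, evict M. Cache (old->new): [V Y]
  14. access T: MISS, evict V. Cache (old->new): [Y T]
  15. access M: MISS, evict Y. Cache (old->new): [T M]
  16. access M: HIT. Cache (old->new): [T M]
  17. access Y: MISS, evict T. Cache (old->new): [M Y]
  18. access M: HIT. Cache (old->new): [M Y]
  19. access Y: HIT. Cache (old->new): [M Y]
  20. access V: MISS, evict M. Cache (old->new): [Y V]
  21. access Y: HIT. Cache (old->new): [Y V]
  22. access Z: MISS, evict Y. Cache (old->new): [V Z]
  23. access Y: MISS, evict V. Cache (old->new): [Z Y]
Total: 9 hits, 14 misses, 12 evictions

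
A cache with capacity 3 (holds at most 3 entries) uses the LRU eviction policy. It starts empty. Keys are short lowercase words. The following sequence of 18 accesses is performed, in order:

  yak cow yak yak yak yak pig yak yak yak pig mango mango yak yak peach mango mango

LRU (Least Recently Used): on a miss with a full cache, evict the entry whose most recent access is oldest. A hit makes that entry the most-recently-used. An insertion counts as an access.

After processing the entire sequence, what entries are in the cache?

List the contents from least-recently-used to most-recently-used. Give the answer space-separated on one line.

Answer: yak peach mango

Derivation:
LRU simulation (capacity=3):
  1. access yak: MISS. Cache (LRU->MRU): [yak]
  2. access cow: MISS. Cache (LRU->MRU): [yak cow]
  3. access yak: HIT. Cache (LRU->MRU): [cow yak]
  4. access yak: HIT. Cache (LRU->MRU): [cow yak]
  5. access yak: HIT. Cache (LRU->MRU): [cow yak]
  6. access yak: HIT. Cache (LRU->MRU): [cow yak]
  7. access pig: MISS. Cache (LRU->MRU): [cow yak pig]
  8. access yak: HIT. Cache (LRU->MRU): [cow pig yak]
  9. access yak: HIT. Cache (LRU->MRU): [cow pig yak]
  10. access yak: HIT. Cache (LRU->MRU): [cow pig yak]
  11. access pig: HIT. Cache (LRU->MRU): [cow yak pig]
  12. access mango: MISS, evict cow. Cache (LRU->MRU): [yak pig mango]
  13. access mango: HIT. Cache (LRU->MRU): [yak pig mango]
  14. access yak: HIT. Cache (LRU->MRU): [pig mango yak]
  15. access yak: HIT. Cache (LRU->MRU): [pig mango yak]
  16. access peach: MISS, evict pig. Cache (LRU->MRU): [mango yak peach]
  17. access mango: HIT. Cache (LRU->MRU): [yak peach mango]
  18. access mango: HIT. Cache (LRU->MRU): [yak peach mango]
Total: 13 hits, 5 misses, 2 evictions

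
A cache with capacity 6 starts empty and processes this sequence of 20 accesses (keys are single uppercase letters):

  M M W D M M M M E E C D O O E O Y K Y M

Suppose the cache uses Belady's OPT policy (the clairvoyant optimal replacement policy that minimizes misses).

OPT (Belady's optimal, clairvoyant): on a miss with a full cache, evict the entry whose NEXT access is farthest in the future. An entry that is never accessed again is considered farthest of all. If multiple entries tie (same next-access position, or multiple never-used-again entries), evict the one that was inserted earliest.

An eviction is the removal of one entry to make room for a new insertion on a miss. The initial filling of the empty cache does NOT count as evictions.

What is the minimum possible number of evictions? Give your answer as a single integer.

Answer: 2

Derivation:
OPT (Belady) simulation (capacity=6):
  1. access M: MISS. Cache: [M]
  2. access M: HIT. Next use of M: step 5. Cache: [M]
  3. access W: MISS. Cache: [M W]
  4. access D: MISS. Cache: [M W D]
  5. access M: HIT. Next use of M: step 6. Cache: [M W D]
  6. access M: HIT. Next use of M: step 7. Cache: [M W D]
  7. access M: HIT. Next use of M: step 8. Cache: [M W D]
  8. access M: HIT. Next use of M: step 20. Cache: [M W D]
  9. access E: MISS. Cache: [M W D E]
  10. access E: HIT. Next use of E: step 15. Cache: [M W D E]
  11. access C: MISS. Cache: [M W D E C]
  12. access D: HIT. Next use of D: never. Cache: [M W D E C]
  13. access O: MISS. Cache: [M W D E C O]
  14. access O: HIT. Next use of O: step 16. Cache: [M W D E C O]
  15. access E: HIT. Next use of E: never. Cache: [M W D E C O]
  16. access O: HIT. Next use of O: never. Cache: [M W D E C O]
  17. access Y: MISS, evict W (next use: never). Cache: [M D E C O Y]
  18. access K: MISS, evict D (next use: never). Cache: [M E C O Y K]
  19. access Y: HIT. Next use of Y: never. Cache: [M E C O Y K]
  20. access M: HIT. Next use of M: never. Cache: [M E C O Y K]
Total: 12 hits, 8 misses, 2 evictions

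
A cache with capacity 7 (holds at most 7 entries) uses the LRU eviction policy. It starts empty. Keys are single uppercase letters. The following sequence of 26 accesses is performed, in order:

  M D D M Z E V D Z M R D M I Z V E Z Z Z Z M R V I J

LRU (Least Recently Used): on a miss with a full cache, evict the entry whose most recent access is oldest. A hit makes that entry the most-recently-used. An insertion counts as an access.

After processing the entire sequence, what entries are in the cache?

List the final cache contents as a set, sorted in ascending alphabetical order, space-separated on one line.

LRU simulation (capacity=7):
  1. access M: MISS. Cache (LRU->MRU): [M]
  2. access D: MISS. Cache (LRU->MRU): [M D]
  3. access D: HIT. Cache (LRU->MRU): [M D]
  4. access M: HIT. Cache (LRU->MRU): [D M]
  5. access Z: MISS. Cache (LRU->MRU): [D M Z]
  6. access E: MISS. Cache (LRU->MRU): [D M Z E]
  7. access V: MISS. Cache (LRU->MRU): [D M Z E V]
  8. access D: HIT. Cache (LRU->MRU): [M Z E V D]
  9. access Z: HIT. Cache (LRU->MRU): [M E V D Z]
  10. access M: HIT. Cache (LRU->MRU): [E V D Z M]
  11. access R: MISS. Cache (LRU->MRU): [E V D Z M R]
  12. access D: HIT. Cache (LRU->MRU): [E V Z M R D]
  13. access M: HIT. Cache (LRU->MRU): [E V Z R D M]
  14. access I: MISS. Cache (LRU->MRU): [E V Z R D M I]
  15. access Z: HIT. Cache (LRU->MRU): [E V R D M I Z]
  16. access V: HIT. Cache (LRU->MRU): [E R D M I Z V]
  17. access E: HIT. Cache (LRU->MRU): [R D M I Z V E]
  18. access Z: HIT. Cache (LRU->MRU): [R D M I V E Z]
  19. access Z: HIT. Cache (LRU->MRU): [R D M I V E Z]
  20. access Z: HIT. Cache (LRU->MRU): [R D M I V E Z]
  21. access Z: HIT. Cache (LRU->MRU): [R D M I V E Z]
  22. access M: HIT. Cache (LRU->MRU): [R D I V E Z M]
  23. access R: HIT. Cache (LRU->MRU): [D I V E Z M R]
  24. access V: HIT. Cache (LRU->MRU): [D I E Z M R V]
  25. access I: HIT. Cache (LRU->MRU): [D E Z M R V I]
  26. access J: MISS, evict D. Cache (LRU->MRU): [E Z M R V I J]
Total: 18 hits, 8 misses, 1 evictions

Answer: E I J M R V Z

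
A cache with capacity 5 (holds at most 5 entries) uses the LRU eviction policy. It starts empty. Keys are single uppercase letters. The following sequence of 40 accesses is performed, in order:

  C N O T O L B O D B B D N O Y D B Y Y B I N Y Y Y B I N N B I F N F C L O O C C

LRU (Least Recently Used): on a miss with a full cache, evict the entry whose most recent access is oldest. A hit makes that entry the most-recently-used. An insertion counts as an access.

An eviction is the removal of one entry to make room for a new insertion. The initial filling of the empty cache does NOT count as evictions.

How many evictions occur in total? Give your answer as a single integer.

Answer: 10

Derivation:
LRU simulation (capacity=5):
  1. access C: MISS. Cache (LRU->MRU): [C]
  2. access N: MISS. Cache (LRU->MRU): [C N]
  3. access O: MISS. Cache (LRU->MRU): [C N O]
  4. access T: MISS. Cache (LRU->MRU): [C N O T]
  5. access O: HIT. Cache (LRU->MRU): [C N T O]
  6. access L: MISS. Cache (LRU->MRU): [C N T O L]
  7. access B: MISS, evict C. Cache (LRU->MRU): [N T O L B]
  8. access O: HIT. Cache (LRU->MRU): [N T L B O]
  9. access D: MISS, evict N. Cache (LRU->MRU): [T L B O D]
  10. access B: HIT. Cache (LRU->MRU): [T L O D B]
  11. access B: HIT. Cache (LRU->MRU): [T L O D B]
  12. access D: HIT. Cache (LRU->MRU): [T L O B D]
  13. access N: MISS, evict T. Cache (LRU->MRU): [L O B D N]
  14. access O: HIT. Cache (LRU->MRU): [L B D N O]
  15. access Y: MISS, evict L. Cache (LRU->MRU): [B D N O Y]
  16. access D: HIT. Cache (LRU->MRU): [B N O Y D]
  17. access B: HIT. Cache (LRU->MRU): [N O Y D B]
  18. access Y: HIT. Cache (LRU->MRU): [N O D B Y]
  19. access Y: HIT. Cache (LRU->MRU): [N O D B Y]
  20. access B: HIT. Cache (LRU->MRU): [N O D Y B]
  21. access I: MISS, evict N. Cache (LRU->MRU): [O D Y B I]
  22. access N: MISS, evict O. Cache (LRU->MRU): [D Y B I N]
  23. access Y: HIT. Cache (LRU->MRU): [D B I N Y]
  24. access Y: HIT. Cache (LRU->MRU): [D B I N Y]
  25. access Y: HIT. Cache (LRU->MRU): [D B I N Y]
  26. access B: HIT. Cache (LRU->MRU): [D I N Y B]
  27. access I: HIT. Cache (LRU->MRU): [D N Y B I]
  28. access N: HIT. Cache (LRU->MRU): [D Y B I N]
  29. access N: HIT. Cache (LRU->MRU): [D Y B I N]
  30. access B: HIT. Cache (LRU->MRU): [D Y I N B]
  31. access I: HIT. Cache (LRU->MRU): [D Y N B I]
  32. access F: MISS, evict D. Cache (LRU->MRU): [Y N B I F]
  33. access N: HIT. Cache (LRU->MRU): [Y B I F N]
  34. access F: HIT. Cache (LRU->MRU): [Y B I N F]
  35. access C: MISS, evict Y. Cache (LRU->MRU): [B I N F C]
  36. access L: MISS, evict B. Cache (LRU->MRU): [I N F C L]
  37. access O: MISS, evict I. Cache (LRU->MRU): [N F C L O]
  38. access O: HIT. Cache (LRU->MRU): [N F C L O]
  39. access C: HIT. Cache (LRU->MRU): [N F L O C]
  40. access C: HIT. Cache (LRU->MRU): [N F L O C]
Total: 25 hits, 15 misses, 10 evictions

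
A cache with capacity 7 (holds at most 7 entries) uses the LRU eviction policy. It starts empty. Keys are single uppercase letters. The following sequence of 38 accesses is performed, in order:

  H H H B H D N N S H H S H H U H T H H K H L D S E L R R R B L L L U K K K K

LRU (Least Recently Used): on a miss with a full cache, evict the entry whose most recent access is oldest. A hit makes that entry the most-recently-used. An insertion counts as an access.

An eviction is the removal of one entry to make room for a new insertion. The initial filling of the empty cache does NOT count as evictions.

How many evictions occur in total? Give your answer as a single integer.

LRU simulation (capacity=7):
  1. access H: MISS. Cache (LRU->MRU): [H]
  2. access H: HIT. Cache (LRU->MRU): [H]
  3. access H: HIT. Cache (LRU->MRU): [H]
  4. access B: MISS. Cache (LRU->MRU): [H B]
  5. access H: HIT. Cache (LRU->MRU): [B H]
  6. access D: MISS. Cache (LRU->MRU): [B H D]
  7. access N: MISS. Cache (LRU->MRU): [B H D N]
  8. access N: HIT. Cache (LRU->MRU): [B H D N]
  9. access S: MISS. Cache (LRU->MRU): [B H D N S]
  10. access H: HIT. Cache (LRU->MRU): [B D N S H]
  11. access H: HIT. Cache (LRU->MRU): [B D N S H]
  12. access S: HIT. Cache (LRU->MRU): [B D N H S]
  13. access H: HIT. Cache (LRU->MRU): [B D N S H]
  14. access H: HIT. Cache (LRU->MRU): [B D N S H]
  15. access U: MISS. Cache (LRU->MRU): [B D N S H U]
  16. access H: HIT. Cache (LRU->MRU): [B D N S U H]
  17. access T: MISS. Cache (LRU->MRU): [B D N S U H T]
  18. access H: HIT. Cache (LRU->MRU): [B D N S U T H]
  19. access H: HIT. Cache (LRU->MRU): [B D N S U T H]
  20. access K: MISS, evict B. Cache (LRU->MRU): [D N S U T H K]
  21. access H: HIT. Cache (LRU->MRU): [D N S U T K H]
  22. access L: MISS, evict D. Cache (LRU->MRU): [N S U T K H L]
  23. access D: MISS, evict N. Cache (LRU->MRU): [S U T K H L D]
  24. access S: HIT. Cache (LRU->MRU): [U T K H L D S]
  25. access E: MISS, evict U. Cache (LRU->MRU): [T K H L D S E]
  26. access L: HIT. Cache (LRU->MRU): [T K H D S E L]
  27. access R: MISS, evict T. Cache (LRU->MRU): [K H D S E L R]
  28. access R: HIT. Cache (LRU->MRU): [K H D S E L R]
  29. access R: HIT. Cache (LRU->MRU): [K H D S E L R]
  30. access B: MISS, evict K. Cache (LRU->MRU): [H D S E L R B]
  31. access L: HIT. Cache (LRU->MRU): [H D S E R B L]
  32. access L: HIT. Cache (LRU->MRU): [H D S E R B L]
  33. access L: HIT. Cache (LRU->MRU): [H D S E R B L]
  34. access U: MISS, evict H. Cache (LRU->MRU): [D S E R B L U]
  35. access K: MISS, evict D. Cache (LRU->MRU): [S E R B L U K]
  36. access K: HIT. Cache (LRU->MRU): [S E R B L U K]
  37. access K: HIT. Cache (LRU->MRU): [S E R B L U K]
  38. access K: HIT. Cache (LRU->MRU): [S E R B L U K]
Total: 23 hits, 15 misses, 8 evictions

Answer: 8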